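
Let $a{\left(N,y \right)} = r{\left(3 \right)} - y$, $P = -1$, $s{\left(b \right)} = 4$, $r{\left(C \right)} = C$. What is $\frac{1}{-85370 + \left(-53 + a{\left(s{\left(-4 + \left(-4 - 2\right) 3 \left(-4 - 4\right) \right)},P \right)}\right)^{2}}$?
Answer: $- \frac{1}{82969} \approx -1.2053 \cdot 10^{-5}$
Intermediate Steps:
$a{\left(N,y \right)} = 3 - y$
$\frac{1}{-85370 + \left(-53 + a{\left(s{\left(-4 + \left(-4 - 2\right) 3 \left(-4 - 4\right) \right)},P \right)}\right)^{2}} = \frac{1}{-85370 + \left(-53 + \left(3 - -1\right)\right)^{2}} = \frac{1}{-85370 + \left(-53 + \left(3 + 1\right)\right)^{2}} = \frac{1}{-85370 + \left(-53 + 4\right)^{2}} = \frac{1}{-85370 + \left(-49\right)^{2}} = \frac{1}{-85370 + 2401} = \frac{1}{-82969} = - \frac{1}{82969}$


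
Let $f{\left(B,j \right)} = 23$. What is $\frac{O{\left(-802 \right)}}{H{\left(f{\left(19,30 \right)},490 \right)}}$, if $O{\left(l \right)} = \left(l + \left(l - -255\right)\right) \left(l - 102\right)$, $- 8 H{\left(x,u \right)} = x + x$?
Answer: $- \frac{4877984}{23} \approx -2.1209 \cdot 10^{5}$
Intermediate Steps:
$H{\left(x,u \right)} = - \frac{x}{4}$ ($H{\left(x,u \right)} = - \frac{x + x}{8} = - \frac{2 x}{8} = - \frac{x}{4}$)
$O{\left(l \right)} = \left(-102 + l\right) \left(255 + 2 l\right)$ ($O{\left(l \right)} = \left(l + \left(l + 255\right)\right) \left(-102 + l\right) = \left(l + \left(255 + l\right)\right) \left(-102 + l\right) = \left(255 + 2 l\right) \left(-102 + l\right) = \left(-102 + l\right) \left(255 + 2 l\right)$)
$\frac{O{\left(-802 \right)}}{H{\left(f{\left(19,30 \right)},490 \right)}} = \frac{-26010 + 2 \left(-802\right)^{2} + 51 \left(-802\right)}{\left(- \frac{1}{4}\right) 23} = \frac{-26010 + 2 \cdot 643204 - 40902}{- \frac{23}{4}} = \left(-26010 + 1286408 - 40902\right) \left(- \frac{4}{23}\right) = 1219496 \left(- \frac{4}{23}\right) = - \frac{4877984}{23}$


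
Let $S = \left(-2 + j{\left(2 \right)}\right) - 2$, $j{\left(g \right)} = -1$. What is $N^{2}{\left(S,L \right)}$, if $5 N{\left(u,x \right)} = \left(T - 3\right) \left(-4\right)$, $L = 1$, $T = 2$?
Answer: $\frac{16}{25} \approx 0.64$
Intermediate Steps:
$S = -5$ ($S = \left(-2 - 1\right) - 2 = -3 - 2 = -5$)
$N{\left(u,x \right)} = \frac{4}{5}$ ($N{\left(u,x \right)} = \frac{\left(2 - 3\right) \left(-4\right)}{5} = \frac{\left(-1\right) \left(-4\right)}{5} = \frac{1}{5} \cdot 4 = \frac{4}{5}$)
$N^{2}{\left(S,L \right)} = \left(\frac{4}{5}\right)^{2} = \frac{16}{25}$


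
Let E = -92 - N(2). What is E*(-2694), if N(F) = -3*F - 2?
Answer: 226296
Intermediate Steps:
N(F) = -2 - 3*F
E = -84 (E = -92 - (-2 - 3*2) = -92 - (-2 - 6) = -92 - 1*(-8) = -92 + 8 = -84)
E*(-2694) = -84*(-2694) = 226296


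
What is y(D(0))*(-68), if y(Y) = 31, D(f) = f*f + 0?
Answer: -2108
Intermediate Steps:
D(f) = f² (D(f) = f² + 0 = f²)
y(D(0))*(-68) = 31*(-68) = -2108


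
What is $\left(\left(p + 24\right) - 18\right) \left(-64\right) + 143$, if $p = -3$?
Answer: $-49$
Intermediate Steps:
$\left(\left(p + 24\right) - 18\right) \left(-64\right) + 143 = \left(\left(-3 + 24\right) - 18\right) \left(-64\right) + 143 = \left(21 - 18\right) \left(-64\right) + 143 = 3 \left(-64\right) + 143 = -192 + 143 = -49$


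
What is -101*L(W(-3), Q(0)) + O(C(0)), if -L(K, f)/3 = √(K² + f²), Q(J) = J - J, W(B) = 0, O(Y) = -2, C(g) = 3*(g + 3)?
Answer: -2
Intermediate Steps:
C(g) = 9 + 3*g (C(g) = 3*(3 + g) = 9 + 3*g)
Q(J) = 0
L(K, f) = -3*√(K² + f²)
-101*L(W(-3), Q(0)) + O(C(0)) = -(-303)*√(0² + 0²) - 2 = -(-303)*√(0 + 0) - 2 = -(-303)*√0 - 2 = -(-303)*0 - 2 = -101*0 - 2 = 0 - 2 = -2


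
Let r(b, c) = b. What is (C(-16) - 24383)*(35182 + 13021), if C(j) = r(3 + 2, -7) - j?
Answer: -1174321486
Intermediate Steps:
C(j) = 5 - j (C(j) = (3 + 2) - j = 5 - j)
(C(-16) - 24383)*(35182 + 13021) = ((5 - 1*(-16)) - 24383)*(35182 + 13021) = ((5 + 16) - 24383)*48203 = (21 - 24383)*48203 = -24362*48203 = -1174321486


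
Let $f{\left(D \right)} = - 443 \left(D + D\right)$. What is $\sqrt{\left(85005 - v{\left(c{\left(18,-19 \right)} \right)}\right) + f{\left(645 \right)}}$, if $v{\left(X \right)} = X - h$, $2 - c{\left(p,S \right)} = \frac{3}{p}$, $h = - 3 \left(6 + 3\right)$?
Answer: $\frac{i \sqrt{17513778}}{6} \approx 697.49 i$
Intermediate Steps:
$h = -27$ ($h = \left(-3\right) 9 = -27$)
$c{\left(p,S \right)} = 2 - \frac{3}{p}$
$v{\left(X \right)} = 27 + X$ ($v{\left(X \right)} = X - -27 = X + 27 = 27 + X$)
$f{\left(D \right)} = - 886 D$ ($f{\left(D \right)} = - 443 \cdot 2 D = - 886 D$)
$\sqrt{\left(85005 - v{\left(c{\left(18,-19 \right)} \right)}\right) + f{\left(645 \right)}} = \sqrt{\left(85005 - \left(27 + \left(2 - \frac{3}{18}\right)\right)\right) - 571470} = \sqrt{\left(85005 - \left(27 + \left(2 - \frac{1}{6}\right)\right)\right) - 571470} = \sqrt{\left(85005 - \left(27 + \frac{11}{6}\right)\right) - 571470} = \sqrt{\left(85005 - \frac{173}{6}\right) - 571470} = \sqrt{\frac{509857}{6} - 571470} = \sqrt{- \frac{2918963}{6}} = \frac{i \sqrt{17513778}}{6}$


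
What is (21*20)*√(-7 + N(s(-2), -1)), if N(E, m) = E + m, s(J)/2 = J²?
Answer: 0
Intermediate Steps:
s(J) = 2*J²
(21*20)*√(-7 + N(s(-2), -1)) = (21*20)*√(-7 + (2*(-2)² - 1)) = 420*√(-7 + (2*4 - 1)) = 420*√(-7 + (8 - 1)) = 420*√(-7 + 7) = 420*√0 = 420*0 = 0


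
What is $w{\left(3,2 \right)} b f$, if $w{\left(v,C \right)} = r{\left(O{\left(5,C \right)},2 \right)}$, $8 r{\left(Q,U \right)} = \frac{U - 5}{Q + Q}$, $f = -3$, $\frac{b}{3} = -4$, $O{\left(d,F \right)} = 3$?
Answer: $- \frac{9}{4} \approx -2.25$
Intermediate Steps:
$b = -12$ ($b = 3 \left(-4\right) = -12$)
$r{\left(Q,U \right)} = \frac{-5 + U}{16 Q}$ ($r{\left(Q,U \right)} = \frac{\left(U - 5\right) \frac{1}{Q + Q}}{8} = \frac{\left(-5 + U\right) \frac{1}{2 Q}}{8} = \frac{\frac{1}{2} \frac{1}{Q} \left(-5 + U\right)}{8} = \frac{-5 + U}{16 Q}$)
$w{\left(v,C \right)} = - \frac{1}{16}$ ($w{\left(v,C \right)} = \frac{-5 + 2}{16 \cdot 3} = \frac{1}{16} \cdot \frac{1}{3} \left(-3\right) = - \frac{1}{16}$)
$w{\left(3,2 \right)} b f = \left(- \frac{1}{16}\right) \left(-12\right) \left(-3\right) = \frac{3}{4} \left(-3\right) = - \frac{9}{4}$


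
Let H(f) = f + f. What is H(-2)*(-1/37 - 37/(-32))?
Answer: -1337/296 ≈ -4.5169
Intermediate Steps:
H(f) = 2*f
H(-2)*(-1/37 - 37/(-32)) = (2*(-2))*(-1/37 - 37/(-32)) = -4*(-1*1/37 - 37*(-1/32)) = -4*(-1/37 + 37/32) = -4*1337/1184 = -1337/296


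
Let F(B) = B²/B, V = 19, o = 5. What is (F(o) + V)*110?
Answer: 2640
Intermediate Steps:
F(B) = B
(F(o) + V)*110 = (5 + 19)*110 = 24*110 = 2640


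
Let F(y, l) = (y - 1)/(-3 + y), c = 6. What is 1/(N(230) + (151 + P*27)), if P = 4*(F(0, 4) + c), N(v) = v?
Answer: 1/1065 ≈ 0.00093897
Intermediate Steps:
F(y, l) = (-1 + y)/(-3 + y)
P = 76/3 (P = 4*((-1 + 0)/(-3 + 0) + 6) = 4*(-1/(-3) + 6) = 4*(-1/3*(-1) + 6) = 4*(1/3 + 6) = 4*(19/3) = 76/3 ≈ 25.333)
1/(N(230) + (151 + P*27)) = 1/(230 + (151 + (76/3)*27)) = 1/(230 + (151 + 684)) = 1/(230 + 835) = 1/1065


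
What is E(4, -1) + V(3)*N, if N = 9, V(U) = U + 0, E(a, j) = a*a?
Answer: 43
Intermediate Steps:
E(a, j) = a²
V(U) = U
E(4, -1) + V(3)*N = 4² + 3*9 = 16 + 27 = 43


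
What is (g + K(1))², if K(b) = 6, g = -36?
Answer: 900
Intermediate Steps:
(g + K(1))² = (-36 + 6)² = (-30)² = 900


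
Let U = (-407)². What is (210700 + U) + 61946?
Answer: 438295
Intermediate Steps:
U = 165649
(210700 + U) + 61946 = (210700 + 165649) + 61946 = 376349 + 61946 = 438295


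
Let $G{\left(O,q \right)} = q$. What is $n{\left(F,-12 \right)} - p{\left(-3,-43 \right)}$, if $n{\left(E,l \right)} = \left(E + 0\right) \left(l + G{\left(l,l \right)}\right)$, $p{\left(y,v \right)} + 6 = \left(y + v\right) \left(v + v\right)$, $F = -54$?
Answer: $-2654$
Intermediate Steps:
$p{\left(y,v \right)} = -6 + 2 v \left(v + y\right)$ ($p{\left(y,v \right)} = -6 + \left(y + v\right) \left(v + v\right) = -6 + \left(v + y\right) 2 v = -6 + 2 v \left(v + y\right)$)
$n{\left(E,l \right)} = 2 E l$ ($n{\left(E,l \right)} = \left(E + 0\right) \left(l + l\right) = E 2 l = 2 E l$)
$n{\left(F,-12 \right)} - p{\left(-3,-43 \right)} = 2 \left(-54\right) \left(-12\right) - \left(-6 + 2 \left(-43\right)^{2} + 2 \left(-43\right) \left(-3\right)\right) = 1296 - \left(-6 + 2 \cdot 1849 + 258\right) = 1296 - \left(-6 + 3698 + 258\right) = 1296 - 3950 = -2654$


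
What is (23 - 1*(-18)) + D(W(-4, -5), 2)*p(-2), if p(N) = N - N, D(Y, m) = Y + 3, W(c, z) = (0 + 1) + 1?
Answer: 41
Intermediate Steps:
W(c, z) = 2 (W(c, z) = 1 + 1 = 2)
D(Y, m) = 3 + Y
p(N) = 0
(23 - 1*(-18)) + D(W(-4, -5), 2)*p(-2) = (23 - 1*(-18)) + (3 + 2)*0 = (23 + 18) + 5*0 = 41 + 0 = 41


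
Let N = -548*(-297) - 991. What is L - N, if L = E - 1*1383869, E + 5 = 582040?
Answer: -963599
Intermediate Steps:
E = 582035 (E = -5 + 582040 = 582035)
N = 161765 (N = 162756 - 991 = 161765)
L = -801834 (L = 582035 - 1*1383869 = 582035 - 1383869 = -801834)
L - N = -801834 - 1*161765 = -801834 - 161765 = -963599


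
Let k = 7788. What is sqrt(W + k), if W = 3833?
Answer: sqrt(11621) ≈ 107.80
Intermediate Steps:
sqrt(W + k) = sqrt(3833 + 7788) = sqrt(11621)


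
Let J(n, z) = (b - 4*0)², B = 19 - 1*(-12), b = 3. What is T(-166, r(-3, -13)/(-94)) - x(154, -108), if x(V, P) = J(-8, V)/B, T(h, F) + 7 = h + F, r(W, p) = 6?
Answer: -252577/1457 ≈ -173.35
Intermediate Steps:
B = 31 (B = 19 + 12 = 31)
J(n, z) = 9 (J(n, z) = (3 - 4*0)² = (3 + 0)² = 3² = 9)
T(h, F) = -7 + F + h (T(h, F) = -7 + (h + F) = -7 + (F + h) = -7 + F + h)
x(V, P) = 9/31
T(-166, r(-3, -13)/(-94)) - x(154, -108) = (-7 + 6/(-94) - 166) - 1*9/31 = (-7 + 6*(-1/94) - 166) - 9/31 = (-7 - 3/47 - 166) - 9/31 = -8134/47 - 9/31 = -252577/1457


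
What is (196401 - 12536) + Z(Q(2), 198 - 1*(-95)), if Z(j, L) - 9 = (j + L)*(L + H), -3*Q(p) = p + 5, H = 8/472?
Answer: 47620834/177 ≈ 2.6904e+5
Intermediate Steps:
H = 1/59 (H = 8*(1/472) = 1/59 ≈ 0.016949)
Q(p) = -5/3 - p/3 (Q(p) = -(p + 5)/3 = -(5 + p)/3 = -5/3 - p/3)
Z(j, L) = 9 + (1/59 + L)*(L + j) (Z(j, L) = 9 + (j + L)*(L + 1/59) = 9 + (L + j)*(1/59 + L) = 9 + (1/59 + L)*(L + j))
(196401 - 12536) + Z(Q(2), 198 - 1*(-95)) = (196401 - 12536) + (9 + (198 - 1*(-95))² + (198 - 1*(-95))/59 + (-5/3 - ⅓*2)/59 + (198 - 1*(-95))*(-5/3 - ⅓*2)) = 183865 + (9 + (198 + 95)² + (198 + 95)/59 + (-5/3 - ⅔)/59 + (198 + 95)*(-5/3 - ⅔)) = 183865 + (9 + 293² + (1/59)*293 + (1/59)*(-7/3) + 293*(-7/3)) = 183865 + (9 + 85849 + 293/59 - 7/177 - 2051/3) = 183865 + 15076729/177 = 47620834/177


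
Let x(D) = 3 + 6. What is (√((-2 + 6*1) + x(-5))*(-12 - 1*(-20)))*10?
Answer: 80*√13 ≈ 288.44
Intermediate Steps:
x(D) = 9
(√((-2 + 6*1) + x(-5))*(-12 - 1*(-20)))*10 = (√((-2 + 6*1) + 9)*(-12 - 1*(-20)))*10 = (√((-2 + 6) + 9)*(-12 + 20))*10 = (√(4 + 9)*8)*10 = (√13*8)*10 = (8*√13)*10 = 80*√13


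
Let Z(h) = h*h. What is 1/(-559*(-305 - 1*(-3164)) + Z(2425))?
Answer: 1/4282444 ≈ 2.3351e-7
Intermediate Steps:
Z(h) = h**2
1/(-559*(-305 - 1*(-3164)) + Z(2425)) = 1/(-559*(-305 - 1*(-3164)) + 2425**2) = 1/(-559*(-305 + 3164) + 5880625) = 1/(-559*2859 + 5880625) = 1/(-1598181 + 5880625) = 1/4282444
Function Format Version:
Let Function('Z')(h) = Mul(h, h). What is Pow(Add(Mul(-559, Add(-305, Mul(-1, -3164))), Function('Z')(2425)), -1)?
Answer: Rational(1, 4282444) ≈ 2.3351e-7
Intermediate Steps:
Function('Z')(h) = Pow(h, 2)
Pow(Add(Mul(-559, Add(-305, Mul(-1, -3164))), Function('Z')(2425)), -1) = Pow(Add(Mul(-559, Add(-305, Mul(-1, -3164))), Pow(2425, 2)), -1) = Pow(Add(Mul(-559, Add(-305, 3164)), 5880625), -1) = Pow(Add(Mul(-559, 2859), 5880625), -1) = Pow(Add(-1598181, 5880625), -1) = Pow(4282444, -1) = Rational(1, 4282444)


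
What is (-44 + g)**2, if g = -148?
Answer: 36864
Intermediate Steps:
(-44 + g)**2 = (-44 - 148)**2 = (-192)**2 = 36864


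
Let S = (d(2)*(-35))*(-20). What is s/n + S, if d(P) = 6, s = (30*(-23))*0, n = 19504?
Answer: 4200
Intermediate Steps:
s = 0 (s = -690*0 = 0)
S = 4200 (S = (6*(-35))*(-20) = -210*(-20) = 4200)
s/n + S = 0/19504 + 4200 = 0*(1/19504) + 4200 = 0 + 4200 = 4200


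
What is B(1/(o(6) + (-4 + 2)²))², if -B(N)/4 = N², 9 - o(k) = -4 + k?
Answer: 16/14641 ≈ 0.0010928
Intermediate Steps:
o(k) = 13 - k (o(k) = 9 - (-4 + k) = 9 + (4 - k) = 13 - k)
B(N) = -4*N²
B(1/(o(6) + (-4 + 2)²))² = (-4/((13 - 1*6) + (-4 + 2)²)²)² = (-4/((13 - 6) + (-2)²)²)² = (-4/(7 + 4)²)² = (-4*(1/11)²)² = (-4*1/121)² = (-4/121)² = 16/14641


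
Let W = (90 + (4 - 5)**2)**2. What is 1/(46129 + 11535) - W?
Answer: -477515583/57664 ≈ -8281.0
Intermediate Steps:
W = 8281 (W = (90 + (-1)**2)**2 = (90 + 1)**2 = 91**2 = 8281)
1/(46129 + 11535) - W = 1/(46129 + 11535) - 1*8281 = 1/57664 - 8281 = -477515583/57664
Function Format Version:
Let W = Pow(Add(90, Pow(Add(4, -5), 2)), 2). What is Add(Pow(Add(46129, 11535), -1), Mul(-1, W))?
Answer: Rational(-477515583, 57664) ≈ -8281.0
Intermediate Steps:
W = 8281 (W = Pow(Add(90, Pow(-1, 2)), 2) = Pow(Add(90, 1), 2) = Pow(91, 2) = 8281)
Add(Pow(Add(46129, 11535), -1), Mul(-1, W)) = Add(Pow(Add(46129, 11535), -1), Mul(-1, 8281)) = Add(Pow(57664, -1), -8281) = Add(Rational(1, 57664), -8281) = Rational(-477515583, 57664)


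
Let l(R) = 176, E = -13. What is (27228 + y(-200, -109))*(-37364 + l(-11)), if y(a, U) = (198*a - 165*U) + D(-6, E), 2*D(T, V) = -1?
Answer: -208717650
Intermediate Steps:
D(T, V) = -½ (D(T, V) = (½)*(-1) = -½)
y(a, U) = -½ - 165*U + 198*a (y(a, U) = (198*a - 165*U) - ½ = (-165*U + 198*a) - ½ = -½ - 165*U + 198*a)
(27228 + y(-200, -109))*(-37364 + l(-11)) = (27228 + (-½ - 165*(-109) + 198*(-200)))*(-37364 + 176) = (27228 + (-½ + 17985 - 39600))*(-37188) = (27228 - 43231/2)*(-37188) = (11225/2)*(-37188) = -208717650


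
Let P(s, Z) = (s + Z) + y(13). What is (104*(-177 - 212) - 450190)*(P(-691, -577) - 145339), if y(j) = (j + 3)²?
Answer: 71806532746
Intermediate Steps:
y(j) = (3 + j)²
P(s, Z) = 256 + Z + s (P(s, Z) = (s + Z) + (3 + 13)² = (Z + s) + 16² = (Z + s) + 256 = 256 + Z + s)
(104*(-177 - 212) - 450190)*(P(-691, -577) - 145339) = (104*(-177 - 212) - 450190)*((256 - 577 - 691) - 145339) = (104*(-389) - 450190)*(-1012 - 145339) = (-40456 - 450190)*(-146351) = -490646*(-146351) = 71806532746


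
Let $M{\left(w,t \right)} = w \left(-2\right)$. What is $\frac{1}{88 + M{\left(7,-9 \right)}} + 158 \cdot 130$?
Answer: $\frac{1519961}{74} \approx 20540.0$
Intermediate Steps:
$M{\left(w,t \right)} = - 2 w$
$\frac{1}{88 + M{\left(7,-9 \right)}} + 158 \cdot 130 = \frac{1}{88 - 14} + 158 \cdot 130 = \frac{1}{88 - 14} + 20540 = \frac{1}{74} + 20540 = \frac{1519961}{74}$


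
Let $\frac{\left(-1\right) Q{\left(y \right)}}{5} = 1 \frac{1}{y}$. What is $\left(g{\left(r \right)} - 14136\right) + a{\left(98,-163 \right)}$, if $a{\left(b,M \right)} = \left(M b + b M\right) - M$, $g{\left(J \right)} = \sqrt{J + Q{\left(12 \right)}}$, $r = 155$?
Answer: $-45921 + \frac{\sqrt{5565}}{6} \approx -45909.0$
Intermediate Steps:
$Q{\left(y \right)} = - \frac{5}{y}$ ($Q{\left(y \right)} = - 5 \cdot 1 \frac{1}{y} = - \frac{5}{y}$)
$g{\left(J \right)} = \sqrt{- \frac{5}{12} + J}$ ($g{\left(J \right)} = \sqrt{J - \frac{5}{12}} = \sqrt{- \frac{5}{12} + J}$)
$a{\left(b,M \right)} = - M + 2 M b$ ($a{\left(b,M \right)} = \left(M b + M b\right) - M = 2 M b - M = - M + 2 M b$)
$\left(g{\left(r \right)} - 14136\right) + a{\left(98,-163 \right)} = \left(\frac{\sqrt{-15 + 36 \cdot 155}}{6} - 14136\right) - 163 \left(-1 + 2 \cdot 98\right) = \left(\frac{\sqrt{-15 + 5580}}{6} - 14136\right) - 163 \left(-1 + 196\right) = \left(\frac{\sqrt{5565}}{6} - 14136\right) - 31785 = \left(-14136 + \frac{\sqrt{5565}}{6}\right) - 31785 = -45921 + \frac{\sqrt{5565}}{6}$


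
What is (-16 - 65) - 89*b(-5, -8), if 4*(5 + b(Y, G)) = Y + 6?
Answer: 1367/4 ≈ 341.75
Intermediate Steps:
b(Y, G) = -7/2 + Y/4 (b(Y, G) = -5 + (Y + 6)/4 = -5 + (6 + Y)/4 = -5 + (3/2 + Y/4) = -7/2 + Y/4)
(-16 - 65) - 89*b(-5, -8) = (-16 - 65) - 89*(-7/2 + (1/4)*(-5)) = -81 - 89*(-7/2 - 5/4) = -81 - 89*(-19/4) = -81 + 1691/4 = 1367/4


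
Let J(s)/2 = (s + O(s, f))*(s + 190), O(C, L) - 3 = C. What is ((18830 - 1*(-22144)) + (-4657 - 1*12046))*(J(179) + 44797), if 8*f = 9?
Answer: 7553499265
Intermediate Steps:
f = 9/8 (f = (1/8)*9 = 9/8 ≈ 1.1250)
O(C, L) = 3 + C
J(s) = 2*(3 + 2*s)*(190 + s) (J(s) = 2*((s + (3 + s))*(s + 190)) = 2*((3 + 2*s)*(190 + s)) = 2*(3 + 2*s)*(190 + s))
((18830 - 1*(-22144)) + (-4657 - 1*12046))*(J(179) + 44797) = ((18830 - 1*(-22144)) + (-4657 - 1*12046))*((1140 + 4*179**2 + 766*179) + 44797) = ((18830 + 22144) + (-4657 - 12046))*((1140 + 4*32041 + 137114) + 44797) = (40974 - 16703)*((1140 + 128164 + 137114) + 44797) = 24271*(266418 + 44797) = 24271*311215 = 7553499265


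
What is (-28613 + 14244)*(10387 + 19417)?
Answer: -428253676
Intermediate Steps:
(-28613 + 14244)*(10387 + 19417) = -14369*29804 = -428253676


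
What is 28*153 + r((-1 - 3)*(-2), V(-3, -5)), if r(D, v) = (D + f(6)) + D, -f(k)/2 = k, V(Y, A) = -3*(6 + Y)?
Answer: 4288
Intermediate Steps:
V(Y, A) = -18 - 3*Y
f(k) = -2*k
r(D, v) = -12 + 2*D (r(D, v) = (D - 2*6) + D = (D - 12) + D = (-12 + D) + D = -12 + 2*D)
28*153 + r((-1 - 3)*(-2), V(-3, -5)) = 28*153 + (-12 + 2*((-1 - 3)*(-2))) = 4284 + (-12 + 2*(-4*(-2))) = 4284 + (-12 + 2*8) = 4284 + (-12 + 16) = 4284 + 4 = 4288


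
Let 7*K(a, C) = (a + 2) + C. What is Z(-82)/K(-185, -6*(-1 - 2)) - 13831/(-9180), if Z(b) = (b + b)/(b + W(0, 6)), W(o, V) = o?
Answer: 143573/100980 ≈ 1.4218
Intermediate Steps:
Z(b) = 2 (Z(b) = (b + b)/(b + 0) = (2*b)/b = 2)
K(a, C) = 2/7 + C/7 + a/7 (K(a, C) = ((a + 2) + C)/7 = ((2 + a) + C)/7 = (2 + C + a)/7 = 2/7 + C/7 + a/7)
Z(-82)/K(-185, -6*(-1 - 2)) - 13831/(-9180) = 2/(2/7 + (-6*(-1 - 2))/7 + (1/7)*(-185)) - 13831/(-9180) = 2/(2/7 + (-6*(-3))/7 - 185/7) - 13831*(-1/9180) = 2/(2/7 + (1/7)*18 - 185/7) + 13831/9180 = 2/(2/7 + 18/7 - 185/7) + 13831/9180 = 2/(-165/7) + 13831/9180 = 2*(-7/165) + 13831/9180 = -14/165 + 13831/9180 = 143573/100980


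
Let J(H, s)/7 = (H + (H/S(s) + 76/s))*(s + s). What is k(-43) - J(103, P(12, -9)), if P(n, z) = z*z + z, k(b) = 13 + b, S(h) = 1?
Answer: -208742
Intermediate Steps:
P(n, z) = z + z² (P(n, z) = z² + z = z + z²)
J(H, s) = 14*s*(2*H + 76/s) (J(H, s) = 7*((H + (H/1 + 76/s))*(s + s)) = 7*((H + (H*1 + 76/s))*(2*s)) = 7*((H + (H + 76/s))*(2*s)) = 7*((2*H + 76/s)*(2*s)) = 7*(2*s*(2*H + 76/s)) = 14*s*(2*H + 76/s))
k(-43) - J(103, P(12, -9)) = (13 - 43) - (1064 + 28*103*(-9*(1 - 9))) = -30 - (1064 + 28*103*(-9*(-8))) = -30 - (1064 + 28*103*72) = -30 - (1064 + 207648) = -30 - 1*208712 = -30 - 208712 = -208742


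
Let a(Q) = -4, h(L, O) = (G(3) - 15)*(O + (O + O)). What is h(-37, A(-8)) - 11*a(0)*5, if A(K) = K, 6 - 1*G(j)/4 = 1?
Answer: 100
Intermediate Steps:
G(j) = 20 (G(j) = 24 - 4*1 = 24 - 4 = 20)
h(L, O) = 15*O (h(L, O) = (20 - 15)*(O + (O + O)) = 5*(O + 2*O) = 5*(3*O) = 15*O)
h(-37, A(-8)) - 11*a(0)*5 = 15*(-8) - 11*(-4)*5 = -120 - (-44)*5 = -120 - 1*(-220) = -120 + 220 = 100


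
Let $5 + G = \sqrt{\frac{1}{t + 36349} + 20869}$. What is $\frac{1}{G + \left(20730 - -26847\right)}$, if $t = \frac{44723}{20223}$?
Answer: $\frac{4995947217800}{237665009410971861} - \frac{5 \sqrt{9206498640024265294}}{237665009410971861} \approx 2.0957 \cdot 10^{-5}$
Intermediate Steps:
$t = \frac{6389}{2889}$ ($t = 44723 \cdot \frac{1}{20223} = \frac{6389}{2889} \approx 2.2115$)
$G = -5 + \frac{\sqrt{9206498640024265294}}{21003730}$ ($G = -5 + \sqrt{\frac{1}{\frac{6389}{2889} + 36349} + 20869} = -5 + \sqrt{\frac{1}{\frac{105018650}{2889}} + 20869} = -5 + \sqrt{\frac{2889}{105018650} + 20869} = -5 + \sqrt{\frac{2191634209739}{105018650}} = -5 + \frac{\sqrt{9206498640024265294}}{21003730} \approx 139.46$)
$\frac{1}{G + \left(20730 - -26847\right)} = \frac{1}{\left(-5 + \frac{\sqrt{9206498640024265294}}{21003730}\right) + \left(20730 - -26847\right)} = \frac{1}{\left(-5 + \frac{\sqrt{9206498640024265294}}{21003730}\right) + \left(20730 + 26847\right)} = \frac{1}{\left(-5 + \frac{\sqrt{9206498640024265294}}{21003730}\right) + 47577} = \frac{1}{47572 + \frac{\sqrt{9206498640024265294}}{21003730}}$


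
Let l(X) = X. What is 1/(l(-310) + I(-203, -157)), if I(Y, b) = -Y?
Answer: -1/107 ≈ -0.0093458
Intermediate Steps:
1/(l(-310) + I(-203, -157)) = 1/(-310 - 1*(-203)) = 1/(-310 + 203) = 1/(-107) = -1/107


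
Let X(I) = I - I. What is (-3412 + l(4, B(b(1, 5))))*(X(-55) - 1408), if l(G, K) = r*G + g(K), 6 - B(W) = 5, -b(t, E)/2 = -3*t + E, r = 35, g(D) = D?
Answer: 4605568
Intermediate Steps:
b(t, E) = -2*E + 6*t (b(t, E) = -2*(-3*t + E) = -2*(E - 3*t) = -2*E + 6*t)
X(I) = 0
B(W) = 1 (B(W) = 6 - 1*5 = 6 - 5 = 1)
l(G, K) = K + 35*G (l(G, K) = 35*G + K = K + 35*G)
(-3412 + l(4, B(b(1, 5))))*(X(-55) - 1408) = (-3412 + (1 + 35*4))*(0 - 1408) = (-3412 + (1 + 140))*(-1408) = (-3412 + 141)*(-1408) = -3271*(-1408) = 4605568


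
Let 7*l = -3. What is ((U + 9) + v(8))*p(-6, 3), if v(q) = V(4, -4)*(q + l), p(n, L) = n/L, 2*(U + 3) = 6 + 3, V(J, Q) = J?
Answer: -571/7 ≈ -81.571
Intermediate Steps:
l = -3/7 (l = (1/7)*(-3) = -3/7 ≈ -0.42857)
U = 3/2 (U = -3 + (6 + 3)/2 = -3 + (1/2)*9 = -3 + 9/2 = 3/2 ≈ 1.5000)
v(q) = -12/7 + 4*q (v(q) = 4*(q - 3/7) = 4*(-3/7 + q) = -12/7 + 4*q)
((U + 9) + v(8))*p(-6, 3) = ((3/2 + 9) + (-12/7 + 4*8))*(-6/3) = (21/2 + (-12/7 + 32))*(-6*1/3) = (21/2 + 212/7)*(-2) = (571/14)*(-2) = -571/7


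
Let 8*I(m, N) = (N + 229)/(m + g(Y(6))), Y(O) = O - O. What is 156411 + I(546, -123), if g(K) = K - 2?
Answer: 340350389/2176 ≈ 1.5641e+5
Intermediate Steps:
Y(O) = 0
g(K) = -2 + K
I(m, N) = (229 + N)/(8*(-2 + m)) (I(m, N) = ((N + 229)/(m + (-2 + 0)))/8 = ((229 + N)/(m - 2))/8 = ((229 + N)/(-2 + m))/8 = (229 + N)/(8*(-2 + m)))
156411 + I(546, -123) = 156411 + (229 - 123)/(8*(-2 + 546)) = 156411 + (⅛)*106/544 = 156411 + (⅛)*(1/544)*106 = 156411 + 53/2176 = 340350389/2176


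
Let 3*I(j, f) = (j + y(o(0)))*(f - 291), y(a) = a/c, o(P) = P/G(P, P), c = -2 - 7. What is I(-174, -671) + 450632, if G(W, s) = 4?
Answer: 506428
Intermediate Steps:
c = -9
o(P) = P/4
y(a) = -a/9 (y(a) = a/(-9) = a*(-⅑) = -a/9)
I(j, f) = j*(-291 + f)/3 (I(j, f) = ((j - 0/36)*(f - 291))/3 = ((j - ⅑*0)*(-291 + f))/3 = ((j + 0)*(-291 + f))/3 = (j*(-291 + f))/3 = j*(-291 + f)/3)
I(-174, -671) + 450632 = (⅓)*(-174)*(-291 - 671) + 450632 = (⅓)*(-174)*(-962) + 450632 = 55796 + 450632 = 506428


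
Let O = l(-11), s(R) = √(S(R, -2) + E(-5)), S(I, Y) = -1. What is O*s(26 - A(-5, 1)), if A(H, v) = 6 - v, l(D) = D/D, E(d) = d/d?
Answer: 0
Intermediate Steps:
E(d) = 1
l(D) = 1
s(R) = 0 (s(R) = √(-1 + 1) = √0 = 0)
O = 1
O*s(26 - A(-5, 1)) = 1*0 = 0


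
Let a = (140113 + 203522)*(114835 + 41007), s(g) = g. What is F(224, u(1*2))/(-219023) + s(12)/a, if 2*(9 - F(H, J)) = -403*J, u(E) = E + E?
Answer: -108570898987/29177331829205 ≈ -0.0037211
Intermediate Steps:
u(E) = 2*E
a = 53552765670 (a = 343635*155842 = 53552765670)
F(H, J) = 9 + 403*J/2 (F(H, J) = 9 - (-403)*J/2 = 9 + 403*J/2)
F(224, u(1*2))/(-219023) + s(12)/a = (9 + 403*(2*(1*2))/2)/(-219023) + 12/53552765670 = (9 + 403*(2*2)/2)*(-1/219023) + 12*(1/53552765670) = (9 + (403/2)*4)*(-1/219023) + 2/8925460945 = (9 + 806)*(-1/219023) + 2/8925460945 = 815*(-1/219023) + 2/8925460945 = -815/219023 + 2/8925460945 = -108570898987/29177331829205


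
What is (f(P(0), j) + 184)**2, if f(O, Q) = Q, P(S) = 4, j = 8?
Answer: 36864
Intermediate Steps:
(f(P(0), j) + 184)**2 = (8 + 184)**2 = 192**2 = 36864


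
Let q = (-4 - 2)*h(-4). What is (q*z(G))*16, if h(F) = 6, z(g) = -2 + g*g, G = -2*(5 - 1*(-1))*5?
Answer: -2072448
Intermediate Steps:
G = -60 (G = -2*(5 + 1)*5 = -2*6*5 = -12*5 = -60)
z(g) = -2 + g²
q = -36 (q = (-4 - 2)*6 = -6*6 = -36)
(q*z(G))*16 = -36*(-2 + (-60)²)*16 = -36*(-2 + 3600)*16 = -36*3598*16 = -129528*16 = -2072448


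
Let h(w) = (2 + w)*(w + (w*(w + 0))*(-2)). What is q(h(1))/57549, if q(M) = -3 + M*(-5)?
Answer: 4/19183 ≈ 0.00020852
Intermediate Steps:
h(w) = (2 + w)*(w - 2*w²) (h(w) = (2 + w)*(w + (w*w)*(-2)) = (2 + w)*(w + w²*(-2)) = (2 + w)*(w - 2*w²))
q(M) = -3 - 5*M
q(h(1))/57549 = (-3 - 5*(2 - 3*1 - 2*1²))/57549 = (-3 - 5*(2 - 3 - 2*1))*(1/57549) = (-3 - 5*(2 - 3 - 2))*(1/57549) = (-3 - 5*(-3))*(1/57549) = (-3 + 15)*(1/57549) = 12*(1/57549) = 4/19183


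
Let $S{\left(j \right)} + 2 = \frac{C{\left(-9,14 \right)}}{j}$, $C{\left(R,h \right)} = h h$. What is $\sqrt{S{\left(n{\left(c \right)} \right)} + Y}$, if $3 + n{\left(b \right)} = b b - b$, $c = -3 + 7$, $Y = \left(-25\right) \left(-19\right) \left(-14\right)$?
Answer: $\frac{2 i \sqrt{14918}}{3} \approx 81.426 i$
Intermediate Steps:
$Y = -6650$ ($Y = 475 \left(-14\right) = -6650$)
$c = 4$
$C{\left(R,h \right)} = h^{2}$
$n{\left(b \right)} = -3 + b^{2} - b$ ($n{\left(b \right)} = -3 - \left(b - b b\right) = -3 + \left(b^{2} - b\right) = -3 + b^{2} - b$)
$S{\left(j \right)} = -2 + \frac{196}{j}$ ($S{\left(j \right)} = -2 + \frac{14^{2}}{j} = -2 + \frac{196}{j}$)
$\sqrt{S{\left(n{\left(c \right)} \right)} + Y} = \sqrt{\left(-2 + \frac{196}{-3 + 4^{2} - 4}\right) - 6650} = \sqrt{\left(-2 + \frac{196}{-3 + 16 - 4}\right) - 6650} = \sqrt{\left(-2 + \frac{196}{9}\right) - 6650} = \sqrt{\frac{178}{9} - 6650} = \sqrt{- \frac{59672}{9}} = \frac{2 i \sqrt{14918}}{3}$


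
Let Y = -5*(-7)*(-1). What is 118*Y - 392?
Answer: -4522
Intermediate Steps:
Y = -35 (Y = 35*(-1) = -35)
118*Y - 392 = 118*(-35) - 392 = -4130 - 392 = -4522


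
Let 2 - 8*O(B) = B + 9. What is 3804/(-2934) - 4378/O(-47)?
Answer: -2144012/2445 ≈ -876.90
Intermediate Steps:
O(B) = -7/8 - B/8 (O(B) = ¼ - (B + 9)/8 = ¼ - (9 + B)/8 = ¼ + (-9/8 - B/8) = -7/8 - B/8)
3804/(-2934) - 4378/O(-47) = 3804/(-2934) - 4378/(-7/8 - ⅛*(-47)) = 3804*(-1/2934) - 4378/(-7/8 + 47/8) = -634/489 - 4378/5 = -2144012/2445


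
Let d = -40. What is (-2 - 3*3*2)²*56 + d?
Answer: 22360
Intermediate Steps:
(-2 - 3*3*2)²*56 + d = (-2 - 3*3*2)²*56 - 40 = (-2 - 9*2)²*56 - 40 = (-2 - 18)²*56 - 40 = (-20)²*56 - 40 = 400*56 - 40 = 22400 - 40 = 22360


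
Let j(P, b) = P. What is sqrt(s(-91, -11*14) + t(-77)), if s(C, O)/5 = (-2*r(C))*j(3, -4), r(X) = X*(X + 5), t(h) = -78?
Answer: I*sqrt(234858) ≈ 484.62*I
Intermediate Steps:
r(X) = X*(5 + X)
s(C, O) = -30*C*(5 + C) (s(C, O) = 5*(-2*C*(5 + C)*3) = 5*(-6*C*(5 + C)) = -30*C*(5 + C))
sqrt(s(-91, -11*14) + t(-77)) = sqrt(-30*(-91)*(5 - 91) - 78) = sqrt(-30*(-91)*(-86) - 78) = sqrt(-234780 - 78) = sqrt(-234858) = I*sqrt(234858)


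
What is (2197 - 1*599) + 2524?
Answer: 4122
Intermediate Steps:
(2197 - 1*599) + 2524 = (2197 - 599) + 2524 = 1598 + 2524 = 4122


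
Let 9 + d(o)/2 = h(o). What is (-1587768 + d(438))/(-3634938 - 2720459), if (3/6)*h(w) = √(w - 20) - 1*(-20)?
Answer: 1587706/6355397 - 4*√418/6355397 ≈ 0.24981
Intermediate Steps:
h(w) = 40 + 2*√(-20 + w) (h(w) = 2*(√(w - 20) - 1*(-20)) = 2*(√(-20 + w) + 20) = 2*(20 + √(-20 + w)) = 40 + 2*√(-20 + w))
d(o) = 62 + 4*√(-20 + o) (d(o) = -18 + 2*(40 + 2*√(-20 + o)) = -18 + (80 + 4*√(-20 + o)) = 62 + 4*√(-20 + o))
(-1587768 + d(438))/(-3634938 - 2720459) = (-1587768 + (62 + 4*√(-20 + 438)))/(-3634938 - 2720459) = (-1587768 + (62 + 4*√418))/(-6355397) = (-1587706 + 4*√418)*(-1/6355397) = 1587706/6355397 - 4*√418/6355397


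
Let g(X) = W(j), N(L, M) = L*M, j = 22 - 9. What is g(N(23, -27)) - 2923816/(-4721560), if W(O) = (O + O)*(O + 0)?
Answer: 199851387/590195 ≈ 338.62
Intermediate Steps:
j = 13
W(O) = 2*O**2 (W(O) = (2*O)*O = 2*O**2)
g(X) = 338 (g(X) = 2*13**2 = 2*169 = 338)
g(N(23, -27)) - 2923816/(-4721560) = 338 - 2923816/(-4721560) = 338 - 2923816*(-1/4721560) = 338 + 365477/590195 = 199851387/590195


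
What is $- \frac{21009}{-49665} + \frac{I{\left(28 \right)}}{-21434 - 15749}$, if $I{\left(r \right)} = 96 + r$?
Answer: $\frac{258339729}{615564565} \approx 0.41968$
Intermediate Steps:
$- \frac{21009}{-49665} + \frac{I{\left(28 \right)}}{-21434 - 15749} = - \frac{21009}{-49665} + \frac{96 + 28}{-21434 - 15749} = \left(-21009\right) \left(- \frac{1}{49665}\right) + \frac{124}{-21434 - 15749} = \frac{7003}{16555} + \frac{124}{-37183} = \frac{7003}{16555} + 124 \left(- \frac{1}{37183}\right) = \frac{7003}{16555} - \frac{124}{37183} = \frac{258339729}{615564565}$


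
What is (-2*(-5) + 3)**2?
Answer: 169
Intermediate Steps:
(-2*(-5) + 3)**2 = (10 + 3)**2 = 13**2 = 169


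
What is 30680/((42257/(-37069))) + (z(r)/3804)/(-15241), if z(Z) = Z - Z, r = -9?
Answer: -1137276920/42257 ≈ -26913.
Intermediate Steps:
z(Z) = 0
30680/((42257/(-37069))) + (z(r)/3804)/(-15241) = 30680/((42257/(-37069))) + (0/3804)/(-15241) = 30680/((42257*(-1/37069))) + (0*(1/3804))*(-1/15241) = 30680/(-42257/37069) + 0*(-1/15241) = 30680*(-37069/42257) + 0 = -1137276920/42257 + 0 = -1137276920/42257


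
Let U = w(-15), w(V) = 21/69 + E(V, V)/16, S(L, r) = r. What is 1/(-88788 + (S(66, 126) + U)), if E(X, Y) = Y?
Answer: -368/32627849 ≈ -1.1279e-5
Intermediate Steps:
w(V) = 7/23 + V/16 (w(V) = 21/69 + V/16 = 21*(1/69) + V*(1/16) = 7/23 + V/16)
U = -233/368 (U = 7/23 + (1/16)*(-15) = 7/23 - 15/16 = -233/368 ≈ -0.63315)
1/(-88788 + (S(66, 126) + U)) = 1/(-88788 + (126 - 233/368)) = 1/(-88788 + 46135/368) = 1/(-32627849/368) = -368/32627849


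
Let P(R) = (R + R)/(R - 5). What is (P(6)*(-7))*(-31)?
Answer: 2604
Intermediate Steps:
P(R) = 2*R/(-5 + R) (P(R) = (2*R)/(-5 + R) = 2*R/(-5 + R))
(P(6)*(-7))*(-31) = ((2*6/(-5 + 6))*(-7))*(-31) = ((2*6/1)*(-7))*(-31) = ((2*6*1)*(-7))*(-31) = (12*(-7))*(-31) = -84*(-31) = 2604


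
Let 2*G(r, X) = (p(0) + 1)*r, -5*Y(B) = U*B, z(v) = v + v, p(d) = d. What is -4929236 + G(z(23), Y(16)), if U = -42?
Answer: -4929213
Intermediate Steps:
z(v) = 2*v
Y(B) = 42*B/5 (Y(B) = -(-42)*B/5 = 42*B/5)
G(r, X) = r/2 (G(r, X) = ((0 + 1)*r)/2 = (1*r)/2 = r/2)
-4929236 + G(z(23), Y(16)) = -4929236 + (2*23)/2 = -4929236 + (1/2)*46 = -4929236 + 23 = -4929213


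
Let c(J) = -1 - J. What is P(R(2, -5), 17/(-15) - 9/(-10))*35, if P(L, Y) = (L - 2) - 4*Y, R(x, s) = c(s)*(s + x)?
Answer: -1372/3 ≈ -457.33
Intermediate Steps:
R(x, s) = (-1 - s)*(s + x)
P(L, Y) = -2 + L - 4*Y (P(L, Y) = (-2 + L) - 4*Y = -2 + L - 4*Y)
P(R(2, -5), 17/(-15) - 9/(-10))*35 = (-2 - (1 - 5)*(-5 + 2) - 4*(17/(-15) - 9/(-10)))*35 = (-2 - 1*(-4)*(-3) - 4*(17*(-1/15) - 9*(-1/10)))*35 = (-2 - 12 - 4*(-17/15 + 9/10))*35 = (-2 - 12 - 4*(-7/30))*35 = (-2 - 12 + 14/15)*35 = -196/15*35 = -1372/3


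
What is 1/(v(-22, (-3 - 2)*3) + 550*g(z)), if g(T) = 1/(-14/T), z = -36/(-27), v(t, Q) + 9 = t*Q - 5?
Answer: 21/5536 ≈ 0.0037934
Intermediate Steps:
v(t, Q) = -14 + Q*t (v(t, Q) = -9 + (t*Q - 5) = -9 + (Q*t - 5) = -9 + (-5 + Q*t) = -14 + Q*t)
z = 4/3 (z = -36*(-1/27) = 4/3 ≈ 1.3333)
g(T) = -T/14
1/(v(-22, (-3 - 2)*3) + 550*g(z)) = 1/((-14 + ((-3 - 2)*3)*(-22)) + 550*(-1/14*4/3)) = 1/((-14 - 5*3*(-22)) + 550*(-2/21)) = 1/((-14 - 15*(-22)) - 1100/21) = 1/((-14 + 330) - 1100/21) = 1/(316 - 1100/21) = 1/(5536/21) = 21/5536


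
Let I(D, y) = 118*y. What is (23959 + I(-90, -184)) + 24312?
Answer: 26559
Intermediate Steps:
(23959 + I(-90, -184)) + 24312 = (23959 + 118*(-184)) + 24312 = (23959 - 21712) + 24312 = 2247 + 24312 = 26559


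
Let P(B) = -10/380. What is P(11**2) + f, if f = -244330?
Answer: -9284541/38 ≈ -2.4433e+5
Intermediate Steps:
P(B) = -1/38 (P(B) = -10*1/380 = -1/38)
P(11**2) + f = -1/38 - 244330 = -9284541/38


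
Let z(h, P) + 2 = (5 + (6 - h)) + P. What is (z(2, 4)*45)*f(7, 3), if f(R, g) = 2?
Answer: 990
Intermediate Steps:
z(h, P) = 9 + P - h (z(h, P) = -2 + ((5 + (6 - h)) + P) = -2 + ((11 - h) + P) = -2 + (11 + P - h) = 9 + P - h)
(z(2, 4)*45)*f(7, 3) = ((9 + 4 - 1*2)*45)*2 = ((9 + 4 - 2)*45)*2 = (11*45)*2 = 495*2 = 990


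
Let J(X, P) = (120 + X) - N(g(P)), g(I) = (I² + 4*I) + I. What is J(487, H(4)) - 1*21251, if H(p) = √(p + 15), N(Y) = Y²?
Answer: -21480 - 190*√19 ≈ -22308.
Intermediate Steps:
g(I) = I² + 5*I
H(p) = √(15 + p)
J(X, P) = 120 + X - P²*(5 + P)² (J(X, P) = (120 + X) - (P*(5 + P))² = (120 + X) - P²*(5 + P)² = 120 + X - P²*(5 + P)²)
J(487, H(4)) - 1*21251 = (120 + 487 - (√(15 + 4))²*(5 + √(15 + 4))²) - 1*21251 = (120 + 487 - (√19)²*(5 + √19)²) - 21251 = (120 + 487 - 1*19*(5 + √19)²) - 21251 = (120 + 487 - 19*(5 + √19)²) - 21251 = (607 - 19*(5 + √19)²) - 21251 = -20644 - 19*(5 + √19)²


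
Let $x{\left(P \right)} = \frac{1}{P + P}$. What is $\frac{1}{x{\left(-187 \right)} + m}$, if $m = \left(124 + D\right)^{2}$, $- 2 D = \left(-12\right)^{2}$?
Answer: $\frac{374}{1011295} \approx 0.00036982$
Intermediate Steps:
$D = -72$ ($D = - \frac{\left(-12\right)^{2}}{2} = \left(- \frac{1}{2}\right) 144 = -72$)
$x{\left(P \right)} = \frac{1}{2 P}$
$m = 2704$ ($m = \left(124 - 72\right)^{2} = 52^{2} = 2704$)
$\frac{1}{x{\left(-187 \right)} + m} = \frac{1}{\frac{1}{2 \left(-187\right)} + 2704} = \frac{1}{\frac{1}{2} \left(- \frac{1}{187}\right) + 2704} = \frac{1}{- \frac{1}{374} + 2704} = \frac{1}{\frac{1011295}{374}} = \frac{374}{1011295}$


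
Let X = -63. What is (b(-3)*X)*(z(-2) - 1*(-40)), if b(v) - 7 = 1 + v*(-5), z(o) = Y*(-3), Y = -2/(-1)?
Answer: -49266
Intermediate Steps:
Y = 2 (Y = -2*(-1) = 2)
z(o) = -6 (z(o) = 2*(-3) = -6)
b(v) = 8 - 5*v (b(v) = 7 + (1 + v*(-5)) = 7 + (1 - 5*v) = 8 - 5*v)
(b(-3)*X)*(z(-2) - 1*(-40)) = ((8 - 5*(-3))*(-63))*(-6 - 1*(-40)) = ((8 + 15)*(-63))*(-6 + 40) = (23*(-63))*34 = -1449*34 = -49266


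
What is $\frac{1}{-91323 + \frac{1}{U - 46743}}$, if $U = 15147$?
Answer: $- \frac{31596}{2885441509} \approx -1.095 \cdot 10^{-5}$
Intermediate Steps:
$\frac{1}{-91323 + \frac{1}{U - 46743}} = \frac{1}{-91323 + \frac{1}{15147 - 46743}} = \frac{1}{-91323 + \frac{1}{-31596}} = \frac{1}{-91323 - \frac{1}{31596}} = \frac{1}{- \frac{2885441509}{31596}} = - \frac{31596}{2885441509}$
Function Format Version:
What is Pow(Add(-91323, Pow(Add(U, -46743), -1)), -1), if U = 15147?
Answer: Rational(-31596, 2885441509) ≈ -1.0950e-5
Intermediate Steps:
Pow(Add(-91323, Pow(Add(U, -46743), -1)), -1) = Pow(Add(-91323, Pow(Add(15147, -46743), -1)), -1) = Pow(Add(-91323, Pow(-31596, -1)), -1) = Pow(Add(-91323, Rational(-1, 31596)), -1) = Pow(Rational(-2885441509, 31596), -1) = Rational(-31596, 2885441509)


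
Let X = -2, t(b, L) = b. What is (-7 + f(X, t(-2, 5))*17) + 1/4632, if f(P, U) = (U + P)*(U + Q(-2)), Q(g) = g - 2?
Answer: 1857433/4632 ≈ 401.00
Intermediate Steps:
Q(g) = -2 + g
f(P, U) = (-4 + U)*(P + U) (f(P, U) = (U + P)*(U + (-2 - 2)) = (P + U)*(U - 4) = (P + U)*(-4 + U) = (-4 + U)*(P + U))
(-7 + f(X, t(-2, 5))*17) + 1/4632 = (-7 + ((-2)² - 4*(-2) - 4*(-2) - 2*(-2))*17) + 1/4632 = (-7 + (4 + 8 + 8 + 4)*17) + 1/4632 = (-7 + 24*17) + 1/4632 = (-7 + 408) + 1/4632 = 401 + 1/4632 = 1857433/4632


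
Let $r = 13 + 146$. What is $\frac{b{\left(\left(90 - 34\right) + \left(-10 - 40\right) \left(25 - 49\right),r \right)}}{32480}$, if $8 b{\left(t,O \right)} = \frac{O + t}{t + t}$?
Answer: $\frac{283}{130543616} \approx 2.1679 \cdot 10^{-6}$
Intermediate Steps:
$r = 159$
$b{\left(t,O \right)} = \frac{O + t}{16 t}$ ($b{\left(t,O \right)} = \frac{\left(O + t\right) \frac{1}{t + t}}{8} = \frac{\left(O + t\right) \frac{1}{2 t}}{8} = \frac{\frac{1}{2} \frac{1}{t} \left(O + t\right)}{8} = \frac{O + t}{16 t}$)
$\frac{b{\left(\left(90 - 34\right) + \left(-10 - 40\right) \left(25 - 49\right),r \right)}}{32480} = \frac{\frac{1}{16} \frac{1}{\left(90 - 34\right) + \left(-10 - 40\right) \left(25 - 49\right)} \left(159 + \left(\left(90 - 34\right) + \left(-10 - 40\right) \left(25 - 49\right)\right)\right)}{32480} = \frac{159 + \left(56 - -1200\right)}{16 \left(56 - -1200\right)} \frac{1}{32480} = \frac{159 + \left(56 + 1200\right)}{16 \left(56 + 1200\right)} \frac{1}{32480} = \frac{159 + 1256}{16 \cdot 1256} \cdot \frac{1}{32480} = \frac{1}{16} \cdot \frac{1}{1256} \cdot 1415 \cdot \frac{1}{32480} = \frac{1415}{20096} \cdot \frac{1}{32480} = \frac{283}{130543616}$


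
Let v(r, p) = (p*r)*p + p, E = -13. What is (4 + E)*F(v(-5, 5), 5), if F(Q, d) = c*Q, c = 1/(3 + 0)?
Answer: 360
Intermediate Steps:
v(r, p) = p + r*p² (v(r, p) = r*p² + p = p + r*p²)
c = ⅓ (c = 1/3 = ⅓ ≈ 0.33333)
F(Q, d) = Q/3
(4 + E)*F(v(-5, 5), 5) = (4 - 13)*((5*(1 + 5*(-5)))/3) = -3*5*(1 - 25) = -3*5*(-24) = -3*(-120) = -9*(-40) = 360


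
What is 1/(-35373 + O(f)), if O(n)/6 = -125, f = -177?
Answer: -1/36123 ≈ -2.7683e-5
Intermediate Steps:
O(n) = -750 (O(n) = 6*(-125) = -750)
1/(-35373 + O(f)) = 1/(-35373 - 750) = 1/(-36123) = -1/36123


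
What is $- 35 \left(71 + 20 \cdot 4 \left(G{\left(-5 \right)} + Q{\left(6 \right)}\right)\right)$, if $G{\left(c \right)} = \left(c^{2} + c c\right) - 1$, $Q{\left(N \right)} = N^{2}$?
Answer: $-240485$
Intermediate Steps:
$G{\left(c \right)} = -1 + 2 c^{2}$ ($G{\left(c \right)} = \left(c^{2} + c^{2}\right) - 1 = 2 c^{2} - 1 = -1 + 2 c^{2}$)
$- 35 \left(71 + 20 \cdot 4 \left(G{\left(-5 \right)} + Q{\left(6 \right)}\right)\right) = - 35 \left(71 + 20 \cdot 4 \left(\left(-1 + 2 \left(-5\right)^{2}\right) + 6^{2}\right)\right) = - 35 \left(71 + 20 \cdot 4 \left(\left(-1 + 2 \cdot 25\right) + 36\right)\right) = - 35 \left(71 + 20 \cdot 4 \left(\left(-1 + 50\right) + 36\right)\right) = - 35 \left(71 + 20 \cdot 4 \left(49 + 36\right)\right) = - 35 \left(71 + 20 \cdot 4 \cdot 85\right) = - 35 \left(71 + 20 \cdot 340\right) = - 35 \left(71 + 6800\right) = \left(-35\right) 6871 = -240485$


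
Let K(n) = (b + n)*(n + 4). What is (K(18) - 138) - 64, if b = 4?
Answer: 282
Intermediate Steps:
K(n) = (4 + n)² (K(n) = (4 + n)*(n + 4) = (4 + n)*(4 + n) = (4 + n)²)
(K(18) - 138) - 64 = ((16 + 18² + 8*18) - 138) - 64 = ((16 + 324 + 144) - 138) - 64 = (484 - 138) - 64 = 346 - 64 = 282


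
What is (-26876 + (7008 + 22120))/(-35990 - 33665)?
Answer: -2252/69655 ≈ -0.032331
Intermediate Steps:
(-26876 + (7008 + 22120))/(-35990 - 33665) = (-26876 + 29128)/(-69655) = 2252*(-1/69655) = -2252/69655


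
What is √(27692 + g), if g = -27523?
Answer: 13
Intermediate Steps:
√(27692 + g) = √(27692 - 27523) = √169 = 13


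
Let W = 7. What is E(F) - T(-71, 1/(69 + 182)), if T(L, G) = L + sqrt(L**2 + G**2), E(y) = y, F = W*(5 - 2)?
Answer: 92 - sqrt(317588042)/251 ≈ 21.000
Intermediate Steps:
F = 21 (F = 7*(5 - 2) = 7*3 = 21)
T(L, G) = L + sqrt(G**2 + L**2)
E(F) - T(-71, 1/(69 + 182)) = 21 - (-71 + sqrt((1/(69 + 182))**2 + (-71)**2)) = 21 - (-71 + sqrt((1/251)**2 + 5041)) = 21 - (-71 + sqrt(1/63001 + 5041)) = 21 - (-71 + sqrt(317588042/63001)) = 21 - (-71 + sqrt(317588042)/251) = 21 + (71 - sqrt(317588042)/251) = 92 - sqrt(317588042)/251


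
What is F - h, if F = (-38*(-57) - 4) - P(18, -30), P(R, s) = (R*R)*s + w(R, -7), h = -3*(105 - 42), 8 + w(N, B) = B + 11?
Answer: 12075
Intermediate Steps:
w(N, B) = 3 + B (w(N, B) = -8 + (B + 11) = -8 + (11 + B) = 3 + B)
h = -189 (h = -3*63 = -189)
P(R, s) = -4 + s*R**2 (P(R, s) = (R*R)*s + (3 - 7) = R**2*s - 4 = s*R**2 - 4 = -4 + s*R**2)
F = 11886 (F = (-38*(-57) - 4) - (-4 - 30*18**2) = (2166 - 4) - (-4 - 30*324) = 2162 - (-4 - 9720) = 2162 - 1*(-9724) = 2162 + 9724 = 11886)
F - h = 11886 - 1*(-189) = 11886 + 189 = 12075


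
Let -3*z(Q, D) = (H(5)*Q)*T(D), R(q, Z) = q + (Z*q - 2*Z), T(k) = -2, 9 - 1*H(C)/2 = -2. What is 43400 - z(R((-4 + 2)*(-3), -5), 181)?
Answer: 130816/3 ≈ 43605.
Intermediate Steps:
H(C) = 22 (H(C) = 18 - 2*(-2) = 18 + 4 = 22)
R(q, Z) = q - 2*Z + Z*q (R(q, Z) = q + (-2*Z + Z*q) = q - 2*Z + Z*q)
z(Q, D) = 44*Q/3 (z(Q, D) = -22*Q*(-2)/3 = -(-44)*Q/3 = 44*Q/3)
43400 - z(R((-4 + 2)*(-3), -5), 181) = 43400 - 44*((-4 + 2)*(-3) - 2*(-5) - 5*(-4 + 2)*(-3))/3 = 43400 - 44*(-2*(-3) + 10 - (-10)*(-3))/3 = 43400 - 44*(6 + 10 - 5*6)/3 = 43400 - 44*(6 + 10 - 30)/3 = 43400 - 44*(-14)/3 = 43400 - 1*(-616/3) = 43400 + 616/3 = 130816/3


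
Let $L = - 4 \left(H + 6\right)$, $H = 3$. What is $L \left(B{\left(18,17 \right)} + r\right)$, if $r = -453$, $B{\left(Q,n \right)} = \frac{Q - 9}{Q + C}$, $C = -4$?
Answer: $\frac{113994}{7} \approx 16285.0$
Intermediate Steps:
$B{\left(Q,n \right)} = \frac{-9 + Q}{-4 + Q}$ ($B{\left(Q,n \right)} = \frac{Q - 9}{Q - 4} = \frac{-9 + Q}{-4 + Q}$)
$L = -36$ ($L = - 4 \left(3 + 6\right) = \left(-4\right) 9 = -36$)
$L \left(B{\left(18,17 \right)} + r\right) = - 36 \left(\frac{-9 + 18}{-4 + 18} - 453\right) = - 36 \left(\frac{1}{14} \cdot 9 - 453\right) = - 36 \left(\frac{9}{14} - 453\right) = \left(-36\right) \left(- \frac{6333}{14}\right) = \frac{113994}{7}$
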